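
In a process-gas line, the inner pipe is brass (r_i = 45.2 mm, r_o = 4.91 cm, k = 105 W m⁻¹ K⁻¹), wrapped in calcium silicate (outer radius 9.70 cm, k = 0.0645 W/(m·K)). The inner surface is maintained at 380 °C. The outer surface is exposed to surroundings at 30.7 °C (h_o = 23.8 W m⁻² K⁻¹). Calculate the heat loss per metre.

Q' = 200 W/m

Resistance network (inner→outer):
  R'_brass = ln(0.0491/0.0452)/(2πk) = 0.08276/(2π·105) = 1.254×10^-4 m·K/W
  R'_calcium silicate = ln(0.0970/0.0491)/(2πk) = 0.6809/(2π·0.0645) = 1.680 m·K/W
  R'_conv,out = 1/(2πr h) = 1/(2π·0.0970·23.8) = 0.06894 m·K/W
ΣR = 1.254×10^-4 + 1.680 + 0.06894 = 1.749 m·K/W
Q' = ΔT/ΣR = (380 °C − 30.7 °C)/1.749 = 200 W/m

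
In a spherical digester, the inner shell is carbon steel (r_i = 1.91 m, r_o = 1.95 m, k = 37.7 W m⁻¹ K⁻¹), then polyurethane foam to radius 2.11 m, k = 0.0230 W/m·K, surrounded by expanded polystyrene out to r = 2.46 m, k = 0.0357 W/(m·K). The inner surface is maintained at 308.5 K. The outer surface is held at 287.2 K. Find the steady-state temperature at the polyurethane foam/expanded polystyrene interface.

T = 298.4 K

Treat each layer as a resistance in series:
  R_carbon steel = (1/1.91 − 1/1.95)/(4πk) = 0.01074/(4π·37.7) = 2.267×10^-5 K/W
  R_polyurethane foam = (1/1.95 − 1/2.11)/(4πk) = 0.03889/(4π·0.0230) = 0.1345 K/W
  R_expanded polystyrene = (1/2.11 − 1/2.46)/(4πk) = 0.06743/(4π·0.0357) = 0.1503 K/W
ΣR = 2.267×10^-5 + 0.1345 + 0.1503 = 0.2848 K/W
Q = ΔT/ΣR = (308.5 K − 287.2 K)/0.2848 = 74.79 W
From the inner boundary to the polyurethane foam/expanded polystyrene interface, ΣR_partial = 0.1345 K/W.
T_interface = T_in − Q·ΣR_partial = 308.5 K − (74.79)(0.1345) = 298.4 K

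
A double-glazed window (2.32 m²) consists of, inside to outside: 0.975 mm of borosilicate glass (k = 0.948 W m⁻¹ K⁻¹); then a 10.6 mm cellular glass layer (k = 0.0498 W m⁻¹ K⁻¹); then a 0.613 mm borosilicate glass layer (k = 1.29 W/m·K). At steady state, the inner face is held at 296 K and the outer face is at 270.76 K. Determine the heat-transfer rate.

Resistance network (inner→outer):
  R_borosilicate glass = L/(kA) = 9.75×10^-4/(0.948·2.32) = 4.433×10^-4 K/W
  R_cellular glass = L/(kA) = 0.0106/(0.0498·2.32) = 0.09175 K/W
  R_borosilicate glass = L/(kA) = 6.13×10^-4/(1.29·2.32) = 2.048×10^-4 K/W
ΣR = 4.433×10^-4 + 0.09175 + 2.048×10^-4 = 0.09240 K/W
Q = ΔT/ΣR = (296 K − 270.76 K)/0.09240 = 273 W

Q = 273 W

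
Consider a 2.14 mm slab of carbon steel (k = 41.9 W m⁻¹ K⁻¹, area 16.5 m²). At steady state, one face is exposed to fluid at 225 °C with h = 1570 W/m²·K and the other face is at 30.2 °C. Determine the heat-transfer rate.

Series thermal resistances, inner to outer:
  R_conv,in = 1/(hA) = 1/(1570·16.5) = 3.860×10^-5 K/W
  R_carbon steel = L/(kA) = 0.00214/(41.9·16.5) = 3.095×10^-6 K/W
ΣR = 3.860×10^-5 + 3.095×10^-6 = 4.169×10^-5 K/W
Q = ΔT/ΣR = (225 °C − 30.2 °C)/4.169×10^-5 = 4.67×10^6 W

Q = 4670 kW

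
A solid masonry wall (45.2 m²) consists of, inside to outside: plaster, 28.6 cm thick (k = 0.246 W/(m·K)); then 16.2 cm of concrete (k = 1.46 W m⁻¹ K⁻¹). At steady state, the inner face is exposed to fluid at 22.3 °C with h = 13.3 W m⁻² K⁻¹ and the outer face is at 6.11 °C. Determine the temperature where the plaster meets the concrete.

Treat each layer as a resistance in series:
  R_conv,in = 1/(hA) = 1/(13.3·45.2) = 0.001663 K/W
  R_plaster = L/(kA) = 0.286/(0.246·45.2) = 0.02572 K/W
  R_concrete = L/(kA) = 0.162/(1.46·45.2) = 0.002455 K/W
ΣR = 0.001663 + 0.02572 + 0.002455 = 0.02984 K/W
Q = ΔT/ΣR = (22.3 °C − 6.11 °C)/0.02984 = 542.6 W
From the inner boundary to the plaster/concrete interface, ΣR_partial = 0.02738 K/W.
T_interface = T_in − Q·ΣR_partial = 22.3 °C − (542.6)(0.02738) = 7.44 °C

T = 7.44 °C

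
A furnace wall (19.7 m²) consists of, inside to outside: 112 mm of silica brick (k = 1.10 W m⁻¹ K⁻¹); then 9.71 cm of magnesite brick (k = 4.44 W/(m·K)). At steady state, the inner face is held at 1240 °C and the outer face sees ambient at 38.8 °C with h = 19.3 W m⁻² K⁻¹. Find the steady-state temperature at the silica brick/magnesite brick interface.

Treat each layer as a resistance in series:
  R_silica brick = L/(kA) = 0.112/(1.10·19.7) = 0.005168 K/W
  R_magnesite brick = L/(kA) = 0.0971/(4.44·19.7) = 0.001110 K/W
  R_conv,out = 1/(hA) = 1/(19.3·19.7) = 0.002630 K/W
ΣR = 0.005168 + 0.001110 + 0.002630 = 0.008908 K/W
Q = ΔT/ΣR = (1240 °C − 38.8 °C)/0.008908 = 1.348×10^5 W
From the inner boundary to the silica brick/magnesite brick interface, ΣR_partial = 0.005168 K/W.
T_interface = T_in − Q·ΣR_partial = 1240 °C − (1.348×10^5)(0.005168) = 543 °C

T = 543 °C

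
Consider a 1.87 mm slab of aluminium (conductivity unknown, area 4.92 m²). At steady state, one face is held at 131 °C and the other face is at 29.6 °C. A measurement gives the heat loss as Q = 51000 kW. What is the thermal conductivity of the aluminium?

ΣR = ΔT/Q = |131 − 29.6|/5.10×10^7 = 1.988×10^-6 K/W
L/(kA) = 1.988×10^-6 ⇒ k = 0.00187/(1.988×10^-6·4.92) = 191 W/m·K

k = 191 W/m·K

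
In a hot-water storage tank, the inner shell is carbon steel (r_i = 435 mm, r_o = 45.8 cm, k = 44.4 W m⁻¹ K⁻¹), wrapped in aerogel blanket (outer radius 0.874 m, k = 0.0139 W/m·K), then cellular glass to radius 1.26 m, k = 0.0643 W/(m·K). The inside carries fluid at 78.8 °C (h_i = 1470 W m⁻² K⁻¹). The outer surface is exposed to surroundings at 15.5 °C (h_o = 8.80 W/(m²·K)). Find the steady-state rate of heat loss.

Treat each layer as a resistance in series:
  R_conv,in = 1/(4πr²h) = 1/(4π·0.435²·1470) = 2.861×10^-4 K/W
  R_carbon steel = (1/0.435 − 1/0.458)/(4πk) = 0.1154/(4π·44.4) = 2.069×10^-4 K/W
  R_aerogel blanket = (1/0.458 − 1/0.874)/(4πk) = 1.039/(4π·0.0139) = 5.950 K/W
  R_cellular glass = (1/0.874 − 1/1.26)/(4πk) = 0.3505/(4π·0.0643) = 0.4338 K/W
  R_conv,out = 1/(4πr²h) = 1/(4π·1.26²·8.80) = 0.005696 K/W
ΣR = 2.861×10^-4 + 2.069×10^-4 + 5.950 + 0.4338 + 0.005696 = 6.390 K/W
Q = ΔT/ΣR = (78.8 °C − 15.5 °C)/6.390 = 9.91 W

Q = 9.91 W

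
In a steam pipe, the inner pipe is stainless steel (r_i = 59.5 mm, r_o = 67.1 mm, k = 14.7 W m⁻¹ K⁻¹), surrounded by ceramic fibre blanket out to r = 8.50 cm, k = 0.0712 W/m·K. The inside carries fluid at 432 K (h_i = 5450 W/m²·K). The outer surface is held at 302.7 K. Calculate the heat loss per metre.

Q' = 244 W/m

Series thermal resistances, inner to outer:
  R'_conv,in = 1/(2πr h) = 1/(2π·0.0595·5450) = 4.908×10^-4 m·K/W
  R'_stainless steel = ln(0.0671/0.0595)/(2πk) = 0.1202/(2π·14.7) = 0.001301 m·K/W
  R'_ceramic fibre blanket = ln(0.0850/0.0671)/(2πk) = 0.2365/(2π·0.0712) = 0.5286 m·K/W
ΣR = 4.908×10^-4 + 0.001301 + 0.5286 = 0.5304 m·K/W
Q' = ΔT/ΣR = (432 K − 302.7 K)/0.5304 = 244 W/m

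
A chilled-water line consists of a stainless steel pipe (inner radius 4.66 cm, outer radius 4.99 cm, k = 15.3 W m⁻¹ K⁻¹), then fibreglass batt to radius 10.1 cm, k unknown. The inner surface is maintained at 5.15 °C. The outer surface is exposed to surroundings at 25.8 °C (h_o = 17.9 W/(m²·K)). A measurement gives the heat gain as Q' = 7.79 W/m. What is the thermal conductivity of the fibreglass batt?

ΣR = ΔT/Q' = |5.15 − 25.8|/7.79 = 2.651 m·K/W
Known resistances:
  R'_stainless steel = ln(0.0499/0.0466)/(2πk) = 0.06842/(2π·15.3) = 7.117×10^-4 m·K/W
  R'_conv,out = 1/(2πr h) = 1/(2π·0.101·17.9) = 0.08803 m·K/W
R_fibreglass batt = ΣR − ΣR_known = 2.651 − 0.08874 = 2.562 m·K/W
ln(r₂/r₁)/(2πk) = 2.562 ⇒ k = 0.7051/(2π·2.562) = 0.0438 W/m·K

k = 0.0438 W/m·K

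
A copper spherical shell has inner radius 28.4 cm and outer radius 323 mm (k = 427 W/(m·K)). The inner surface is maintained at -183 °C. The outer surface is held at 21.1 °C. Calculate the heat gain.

Q = 4πk·ΔT/(1/r₁ − 1/r₂) = 4π × 427 × 204.1 / (1/0.284 − 1/0.323) = 2.58×10^6 W

Q = 2580 kW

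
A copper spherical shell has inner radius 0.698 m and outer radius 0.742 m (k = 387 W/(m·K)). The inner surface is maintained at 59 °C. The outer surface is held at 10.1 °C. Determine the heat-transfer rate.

Q = 4πk·ΔT/(1/r₁ − 1/r₂) = 4π × 387 × 48.9 / (1/0.698 − 1/0.742) = 2.80×10^6 W

Q = 2.80×10^6 W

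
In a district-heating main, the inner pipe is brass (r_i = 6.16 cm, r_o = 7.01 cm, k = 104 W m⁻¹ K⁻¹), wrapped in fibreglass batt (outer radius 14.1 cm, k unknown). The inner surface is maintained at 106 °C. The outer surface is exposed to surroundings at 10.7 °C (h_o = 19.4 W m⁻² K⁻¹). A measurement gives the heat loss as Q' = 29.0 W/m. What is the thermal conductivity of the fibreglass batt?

k = 0.0345 W/m·K

ΣR = ΔT/Q' = |106 − 10.7|/29.0 = 3.286 m·K/W
Known resistances:
  R'_brass = ln(0.0701/0.0616)/(2πk) = 0.1293/(2π·104) = 1.978×10^-4 m·K/W
  R'_conv,out = 1/(2πr h) = 1/(2π·0.141·19.4) = 0.05818 m·K/W
R_fibreglass batt = ΣR − ΣR_known = 3.286 − 0.05838 = 3.228 m·K/W
ln(r₂/r₁)/(2πk) = 3.228 ⇒ k = 0.6988/(2π·3.228) = 0.0345 W/m·K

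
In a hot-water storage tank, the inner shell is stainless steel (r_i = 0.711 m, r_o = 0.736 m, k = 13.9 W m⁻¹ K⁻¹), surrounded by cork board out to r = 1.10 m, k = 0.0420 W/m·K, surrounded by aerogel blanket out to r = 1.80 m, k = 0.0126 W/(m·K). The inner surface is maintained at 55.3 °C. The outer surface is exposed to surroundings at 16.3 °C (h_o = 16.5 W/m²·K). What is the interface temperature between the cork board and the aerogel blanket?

Resistance network (inner→outer):
  R_stainless steel = (1/0.711 − 1/0.736)/(4πk) = 0.04777/(4π·13.9) = 2.735×10^-4 K/W
  R_cork board = (1/0.736 − 1/1.10)/(4πk) = 0.4496/(4π·0.0420) = 0.8519 K/W
  R_aerogel blanket = (1/1.10 − 1/1.80)/(4πk) = 0.3535/(4π·0.0126) = 2.233 K/W
  R_conv,out = 1/(4πr²h) = 1/(4π·1.80²·16.5) = 0.001489 K/W
ΣR = 2.735×10^-4 + 0.8519 + 2.233 + 0.001489 = 3.087 K/W
Q = ΔT/ΣR = (55.3 °C − 16.3 °C)/3.087 = 12.63 W
From the inner boundary to the cork board/aerogel blanket interface, ΣR_partial = 0.8522 K/W.
T_interface = T_in − Q·ΣR_partial = 55.3 °C − (12.63)(0.8522) = 44.5 °C

T = 44.5 °C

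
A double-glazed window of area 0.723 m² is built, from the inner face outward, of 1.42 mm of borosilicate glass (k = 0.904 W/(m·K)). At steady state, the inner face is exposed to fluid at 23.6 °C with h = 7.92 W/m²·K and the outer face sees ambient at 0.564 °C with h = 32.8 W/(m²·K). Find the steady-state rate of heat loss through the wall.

Series thermal resistances, inner to outer:
  R_conv,in = 1/(hA) = 1/(7.92·0.723) = 0.1746 K/W
  R_borosilicate glass = L/(kA) = 0.00142/(0.904·0.723) = 0.002173 K/W
  R_conv,out = 1/(hA) = 1/(32.8·0.723) = 0.04217 K/W
ΣR = 0.1746 + 0.002173 + 0.04217 = 0.2189 K/W
Q = ΔT/ΣR = (23.6 °C − 0.564 °C)/0.2189 = 105 W

Q = 105 W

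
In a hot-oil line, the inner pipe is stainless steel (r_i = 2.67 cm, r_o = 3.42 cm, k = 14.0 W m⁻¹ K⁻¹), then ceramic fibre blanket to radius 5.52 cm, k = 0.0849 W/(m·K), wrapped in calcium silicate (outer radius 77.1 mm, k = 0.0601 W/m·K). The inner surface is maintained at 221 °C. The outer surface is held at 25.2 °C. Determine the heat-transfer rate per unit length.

Resistance network (inner→outer):
  R'_stainless steel = ln(0.0342/0.0267)/(2πk) = 0.2476/(2π·14.0) = 0.002814 m·K/W
  R'_ceramic fibre blanket = ln(0.0552/0.0342)/(2πk) = 0.4787/(2π·0.0849) = 0.8974 m·K/W
  R'_calcium silicate = ln(0.0771/0.0552)/(2πk) = 0.3341/(2π·0.0601) = 0.8849 m·K/W
ΣR = 0.002814 + 0.8974 + 0.8849 = 1.785 m·K/W
Q' = ΔT/ΣR = (221 °C − 25.2 °C)/1.785 = 110 W/m

Q' = 110 W/m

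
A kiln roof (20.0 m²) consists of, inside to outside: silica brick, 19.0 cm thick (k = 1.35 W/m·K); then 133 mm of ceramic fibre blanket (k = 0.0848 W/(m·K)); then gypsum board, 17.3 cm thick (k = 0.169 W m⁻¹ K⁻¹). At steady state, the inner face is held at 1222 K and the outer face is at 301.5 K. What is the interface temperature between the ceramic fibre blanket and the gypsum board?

Treat each layer as a resistance in series:
  R_silica brick = L/(kA) = 0.190/(1.35·20.0) = 0.007037 K/W
  R_ceramic fibre blanket = L/(kA) = 0.133/(0.0848·20.0) = 0.07842 K/W
  R_gypsum board = L/(kA) = 0.173/(0.169·20.0) = 0.05118 K/W
ΣR = 0.007037 + 0.07842 + 0.05118 = 0.1366 K/W
Q = ΔT/ΣR = (1222 K − 301.5 K)/0.1366 = 6739 W
From the inner boundary to the ceramic fibre blanket/gypsum board interface, ΣR_partial = 0.08546 K/W.
T_interface = T_in − Q·ΣR_partial = 1222 K − (6739)(0.08546) = 646 K

T = 646 K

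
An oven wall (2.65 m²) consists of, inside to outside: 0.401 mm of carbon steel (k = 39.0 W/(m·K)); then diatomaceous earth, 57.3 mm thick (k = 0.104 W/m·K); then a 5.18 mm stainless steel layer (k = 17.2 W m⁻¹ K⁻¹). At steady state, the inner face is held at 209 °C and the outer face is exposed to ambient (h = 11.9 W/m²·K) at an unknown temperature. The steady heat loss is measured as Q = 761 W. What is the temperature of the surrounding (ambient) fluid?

T_out = 26.6 °C

Series resistances:
  R_carbon steel = L/(kA) = 4.01×10^-4/(39.0·2.65) = 3.880×10^-6 K/W
  R_diatomaceous earth = L/(kA) = 0.0573/(0.104·2.65) = 0.2079 K/W
  R_stainless steel = L/(kA) = 0.00518/(17.2·2.65) = 1.136×10^-4 K/W
  R_conv,out = 1/(hA) = 1/(11.9·2.65) = 0.03171 K/W
ΣR = 0.2397 K/W
ΔT = Q·ΣR = 761 × 0.2397 = 182.4 K
Heat flows outward, so T_out = T_in − ΔT = 209 − 182.4 = 26.6 °C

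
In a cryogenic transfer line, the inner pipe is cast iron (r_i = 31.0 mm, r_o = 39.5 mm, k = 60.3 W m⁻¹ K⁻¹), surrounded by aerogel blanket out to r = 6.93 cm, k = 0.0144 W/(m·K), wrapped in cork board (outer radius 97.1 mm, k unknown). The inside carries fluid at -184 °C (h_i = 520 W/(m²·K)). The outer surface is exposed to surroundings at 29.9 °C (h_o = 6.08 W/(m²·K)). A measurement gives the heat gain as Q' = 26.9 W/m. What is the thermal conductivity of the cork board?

k = 0.0368 W/m·K

ΣR = ΔT/Q' = |-184 − 29.9|/26.9 = 7.952 m·K/W
Known resistances:
  R'_conv,in = 1/(2πr h) = 1/(2π·0.0310·520) = 0.009873 m·K/W
  R'_cast iron = ln(0.0395/0.0310)/(2πk) = 0.2423/(2π·60.3) = 6.396×10^-4 m·K/W
  R'_aerogel blanket = ln(0.0693/0.0395)/(2πk) = 0.5621/(2π·0.0144) = 6.213 m·K/W
  R'_conv,out = 1/(2πr h) = 1/(2π·0.0971·6.08) = 0.2696 m·K/W
R_cork board = ΣR − ΣR_known = 7.952 − 6.493 = 1.459 m·K/W
ln(r₂/r₁)/(2πk) = 1.459 ⇒ k = 0.3373/(2π·1.459) = 0.0368 W/m·K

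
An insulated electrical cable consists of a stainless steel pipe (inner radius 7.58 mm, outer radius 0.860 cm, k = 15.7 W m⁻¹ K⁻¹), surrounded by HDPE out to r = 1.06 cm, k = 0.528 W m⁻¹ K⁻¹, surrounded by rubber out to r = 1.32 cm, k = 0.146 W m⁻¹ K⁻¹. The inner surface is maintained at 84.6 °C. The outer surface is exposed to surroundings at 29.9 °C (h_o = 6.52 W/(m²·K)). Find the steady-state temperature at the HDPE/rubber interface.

Resistance network (inner→outer):
  R'_stainless steel = ln(0.00860/0.00758)/(2πk) = 0.1262/(2π·15.7) = 0.001280 m·K/W
  R'_HDPE = ln(0.0106/0.00860)/(2πk) = 0.2091/(2π·0.528) = 0.06303 m·K/W
  R'_rubber = ln(0.0132/0.0106)/(2πk) = 0.2194/(2π·0.146) = 0.2391 m·K/W
  R'_conv,out = 1/(2πr h) = 1/(2π·0.0132·6.52) = 1.849 m·K/W
ΣR = 0.001280 + 0.06303 + 0.2391 + 1.849 = 2.152 m·K/W
Q' = ΔT/ΣR = (84.6 °C − 29.9 °C)/2.152 = 25.42 W/m
From the inner boundary to the HDPE/rubber interface, ΣR_partial = 0.06431 m·K/W.
T_interface = T_in − Q'·ΣR_partial = 84.6 °C − (25.42)(0.06431) = 83.0 °C

T = 83.0 °C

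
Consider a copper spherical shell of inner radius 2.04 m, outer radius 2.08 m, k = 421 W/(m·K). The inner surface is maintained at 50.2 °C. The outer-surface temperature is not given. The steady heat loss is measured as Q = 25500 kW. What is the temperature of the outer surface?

Series resistances:
  R_copper = (1/2.04 − 1/2.08)/(4πk) = 0.009427/(4π·421) = 1.782×10^-6 K/W
ΣR = 1.782×10^-6 K/W
ΔT = Q·ΣR = 2.55×10^7 × 1.782×10^-6 = 45.44 K
Heat flows outward, so T_out = T_in − ΔT = 50.2 − 45.44 = 4.76 °C

T_out = 4.76 °C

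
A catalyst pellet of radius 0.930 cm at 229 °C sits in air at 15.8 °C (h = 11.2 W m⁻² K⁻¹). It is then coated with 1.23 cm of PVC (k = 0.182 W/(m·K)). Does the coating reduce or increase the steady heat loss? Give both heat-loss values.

increases: 2.60 → 5.08 W

Critical radius for a sphere: r_cr = 2k/h = 0.0325 m = 3.25 cm.
Outer radius after coating: r₂ = 0.00930 + 0.0123 = 0.02160 m.
Since r₁ < r_cr and r₂ ≤ r_cr, the coating moves toward the maximum at r_cr — heat loss rises.
Bare: R = 1/(4πr₁²h) = 82.15 K/W; Q = 213.2/82.15 = 2.60 W.
Coated: R = R_cond + R_conv = 42.00 K/W; Q = 213.2/42.00 = 5.08 W.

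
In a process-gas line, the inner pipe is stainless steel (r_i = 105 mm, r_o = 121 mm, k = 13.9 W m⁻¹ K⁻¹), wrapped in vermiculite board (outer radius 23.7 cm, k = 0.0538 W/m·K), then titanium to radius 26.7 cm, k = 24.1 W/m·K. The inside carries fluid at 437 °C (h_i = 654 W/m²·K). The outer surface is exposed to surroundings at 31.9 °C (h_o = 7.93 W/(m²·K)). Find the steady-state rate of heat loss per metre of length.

Resistance network (inner→outer):
  R'_conv,in = 1/(2πr h) = 1/(2π·0.105·654) = 0.002318 m·K/W
  R'_stainless steel = ln(0.121/0.105)/(2πk) = 0.1418/(2π·13.9) = 0.001624 m·K/W
  R'_vermiculite board = ln(0.237/0.121)/(2πk) = 0.6723/(2π·0.0538) = 1.989 m·K/W
  R'_titanium = ln(0.267/0.237)/(2πk) = 0.1192/(2π·24.1) = 7.871×10^-4 m·K/W
  R'_conv,out = 1/(2πr h) = 1/(2π·0.267·7.93) = 0.07517 m·K/W
ΣR = 0.002318 + 0.001624 + 1.989 + 7.871×10^-4 + 0.07517 = 2.069 m·K/W
Q' = ΔT/ΣR = (437 °C − 31.9 °C)/2.069 = 196 W/m

Q' = 196 W/m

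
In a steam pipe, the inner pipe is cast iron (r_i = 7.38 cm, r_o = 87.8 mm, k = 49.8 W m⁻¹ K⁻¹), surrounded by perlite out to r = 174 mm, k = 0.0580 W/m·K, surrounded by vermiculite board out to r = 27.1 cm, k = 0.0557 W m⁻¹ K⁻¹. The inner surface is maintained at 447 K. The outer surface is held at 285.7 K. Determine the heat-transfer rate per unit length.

Resistance network (inner→outer):
  R'_cast iron = ln(0.0878/0.0738)/(2πk) = 0.1737/(2π·49.8) = 5.551×10^-4 m·K/W
  R'_perlite = ln(0.174/0.0878)/(2πk) = 0.6840/(2π·0.0580) = 1.877 m·K/W
  R'_vermiculite board = ln(0.271/0.174)/(2πk) = 0.4431/(2π·0.0557) = 1.266 m·K/W
ΣR = 5.551×10^-4 + 1.877 + 1.266 = 3.144 m·K/W
Q' = ΔT/ΣR = (447 K − 285.7 K)/3.144 = 51.3 W/m

Q' = 51.3 W/m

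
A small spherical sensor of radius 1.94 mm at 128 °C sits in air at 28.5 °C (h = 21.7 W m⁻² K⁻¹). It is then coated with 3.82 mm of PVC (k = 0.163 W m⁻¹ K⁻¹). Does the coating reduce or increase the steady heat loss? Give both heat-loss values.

increases: 0.102 → 0.359 W

Critical radius for a sphere: r_cr = 2k/h = 0.0150 m = 1.50 cm.
Outer radius after coating: r₂ = 0.00194 + 0.00382 = 0.00576 m.
Since r₁ < r_cr and r₂ ≤ r_cr, the coating moves toward the maximum at r_cr — heat loss rises.
Bare: R = 1/(4πr₁²h) = 974.4 K/W; Q = 99.5/974.4 = 0.102 W.
Coated: R = R_cond + R_conv = 277.4 K/W; Q = 99.5/277.4 = 0.359 W.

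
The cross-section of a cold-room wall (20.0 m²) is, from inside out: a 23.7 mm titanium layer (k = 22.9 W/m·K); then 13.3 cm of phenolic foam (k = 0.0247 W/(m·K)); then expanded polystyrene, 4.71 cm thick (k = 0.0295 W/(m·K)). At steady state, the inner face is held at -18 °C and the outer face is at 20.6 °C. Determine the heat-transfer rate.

Series thermal resistances, inner to outer:
  R_titanium = L/(kA) = 0.0237/(22.9·20.0) = 5.175×10^-5 K/W
  R_phenolic foam = L/(kA) = 0.133/(0.0247·20.0) = 0.2692 K/W
  R_expanded polystyrene = L/(kA) = 0.0471/(0.0295·20.0) = 0.07983 K/W
ΣR = 5.175×10^-5 + 0.2692 + 0.07983 = 0.3491 K/W
Q = ΔT/ΣR = (-18 °C − 20.6 °C)/0.3491 = -111 W
(Negative Q ⇒ heat flows inward; heat gain = 111 W.)

Q = 111 W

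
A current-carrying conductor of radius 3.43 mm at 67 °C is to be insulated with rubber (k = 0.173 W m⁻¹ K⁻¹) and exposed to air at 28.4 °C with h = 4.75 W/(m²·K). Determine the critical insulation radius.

r_cr = 3.64 cm

For a cylinder, r_cr = k_ins/h = 0.173/4.75 = 0.0364 m = 3.64 cm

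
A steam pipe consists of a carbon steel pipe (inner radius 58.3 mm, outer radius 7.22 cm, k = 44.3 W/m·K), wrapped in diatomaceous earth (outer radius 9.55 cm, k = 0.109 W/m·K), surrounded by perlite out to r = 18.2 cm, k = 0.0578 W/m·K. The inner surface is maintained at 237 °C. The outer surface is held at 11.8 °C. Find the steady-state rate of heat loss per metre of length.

Series thermal resistances, inner to outer:
  R'_carbon steel = ln(0.0722/0.0583)/(2πk) = 0.2138/(2π·44.3) = 7.682×10^-4 m·K/W
  R'_diatomaceous earth = ln(0.0955/0.0722)/(2πk) = 0.2797/(2π·0.109) = 0.4084 m·K/W
  R'_perlite = ln(0.182/0.0955)/(2πk) = 0.6449/(2π·0.0578) = 1.776 m·K/W
ΣR = 7.682×10^-4 + 0.4084 + 1.776 = 2.185 m·K/W
Q' = ΔT/ΣR = (237 °C − 11.8 °C)/2.185 = 103 W/m

Q' = 103 W/m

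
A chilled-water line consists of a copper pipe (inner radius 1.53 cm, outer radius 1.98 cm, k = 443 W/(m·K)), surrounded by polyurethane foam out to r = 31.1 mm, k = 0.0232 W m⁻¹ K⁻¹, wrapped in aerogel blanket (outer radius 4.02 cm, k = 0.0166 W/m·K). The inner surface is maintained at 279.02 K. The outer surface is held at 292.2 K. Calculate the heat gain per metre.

Q' = 2.37 W/m

Series thermal resistances, inner to outer:
  R'_copper = ln(0.0198/0.0153)/(2πk) = 0.2578/(2π·443) = 9.263×10^-5 m·K/W
  R'_polyurethane foam = ln(0.0311/0.0198)/(2πk) = 0.4515/(2π·0.0232) = 3.098 m·K/W
  R'_aerogel blanket = ln(0.0402/0.0311)/(2πk) = 0.2567/(2π·0.0166) = 2.461 m·K/W
ΣR = 9.263×10^-5 + 3.098 + 2.461 = 5.559 m·K/W
Q' = ΔT/ΣR = (279.02 K − 292.2 K)/5.559 = -2.37 W/m
(Negative Q' ⇒ heat flows inward; heat gain = 2.37 W/m.)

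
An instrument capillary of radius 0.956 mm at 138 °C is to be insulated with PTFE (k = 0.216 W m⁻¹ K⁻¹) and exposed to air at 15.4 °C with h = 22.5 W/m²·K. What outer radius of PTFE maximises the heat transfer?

For a cylinder, r_cr = k_ins/h = 0.216/22.5 = 0.00960 m = 0.960 cm

r_cr = 0.960 cm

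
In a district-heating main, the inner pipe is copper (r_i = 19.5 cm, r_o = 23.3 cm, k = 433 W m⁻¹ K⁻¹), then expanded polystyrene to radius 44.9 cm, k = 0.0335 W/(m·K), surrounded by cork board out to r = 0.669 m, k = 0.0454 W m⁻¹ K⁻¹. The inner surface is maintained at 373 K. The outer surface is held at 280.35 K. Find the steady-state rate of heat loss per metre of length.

Series thermal resistances, inner to outer:
  R'_copper = ln(0.233/0.195)/(2πk) = 0.1780/(2π·433) = 6.544×10^-5 m·K/W
  R'_expanded polystyrene = ln(0.449/0.233)/(2πk) = 0.6560/(2π·0.0335) = 3.117 m·K/W
  R'_cork board = ln(0.669/0.449)/(2πk) = 0.3988/(2π·0.0454) = 1.398 m·K/W
ΣR = 6.544×10^-5 + 3.117 + 1.398 = 4.515 m·K/W
Q' = ΔT/ΣR = (373 K − 280.35 K)/4.515 = 20.5 W/m

Q' = 20.5 W/m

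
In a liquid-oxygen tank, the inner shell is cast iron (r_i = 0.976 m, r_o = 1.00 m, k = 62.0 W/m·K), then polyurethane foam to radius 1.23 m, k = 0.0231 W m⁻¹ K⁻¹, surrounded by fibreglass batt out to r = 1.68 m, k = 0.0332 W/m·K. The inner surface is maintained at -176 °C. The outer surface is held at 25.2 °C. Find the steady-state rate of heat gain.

Q = 173 W

Resistance network (inner→outer):
  R_cast iron = (1/0.976 − 1/1.00)/(4πk) = 0.02459/(4π·62.0) = 3.156×10^-5 K/W
  R_polyurethane foam = (1/1.00 − 1/1.23)/(4πk) = 0.1870/(4π·0.0231) = 0.6442 K/W
  R_fibreglass batt = (1/1.23 − 1/1.68)/(4πk) = 0.2178/(4π·0.0332) = 0.5220 K/W
ΣR = 3.156×10^-5 + 0.6442 + 0.5220 = 1.166 K/W
Q = ΔT/ΣR = (-176 °C − 25.2 °C)/1.166 = -173 W
(Negative Q ⇒ heat flows inward; heat gain = 173 W.)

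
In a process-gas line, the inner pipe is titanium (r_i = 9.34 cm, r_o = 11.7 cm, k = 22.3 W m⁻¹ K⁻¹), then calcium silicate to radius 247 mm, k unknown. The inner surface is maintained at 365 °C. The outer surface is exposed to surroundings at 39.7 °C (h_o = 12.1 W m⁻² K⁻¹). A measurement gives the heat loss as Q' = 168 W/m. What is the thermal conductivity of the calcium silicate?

k = 0.0632 W/m·K

ΣR = ΔT/Q' = |365 − 39.7|/168 = 1.936 m·K/W
Known resistances:
  R'_titanium = ln(0.117/0.0934)/(2πk) = 0.2253/(2π·22.3) = 0.001608 m·K/W
  R'_conv,out = 1/(2πr h) = 1/(2π·0.247·12.1) = 0.05325 m·K/W
R_calcium silicate = ΣR − ΣR_known = 1.936 − 0.05486 = 1.881 m·K/W
ln(r₂/r₁)/(2πk) = 1.881 ⇒ k = 0.7472/(2π·1.881) = 0.0632 W/m·K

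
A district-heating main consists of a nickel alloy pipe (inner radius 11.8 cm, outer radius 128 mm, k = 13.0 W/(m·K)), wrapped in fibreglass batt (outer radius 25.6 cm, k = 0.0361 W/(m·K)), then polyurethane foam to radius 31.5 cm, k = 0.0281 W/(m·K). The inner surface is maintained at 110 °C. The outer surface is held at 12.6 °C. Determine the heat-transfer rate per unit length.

Resistance network (inner→outer):
  R'_nickel alloy = ln(0.128/0.118)/(2πk) = 0.08135/(2π·13.0) = 9.959×10^-4 m·K/W
  R'_fibreglass batt = ln(0.256/0.128)/(2πk) = 0.6931/(2π·0.0361) = 3.056 m·K/W
  R'_polyurethane foam = ln(0.315/0.256)/(2πk) = 0.2074/(2π·0.0281) = 1.175 m·K/W
ΣR = 9.959×10^-4 + 3.056 + 1.175 = 4.232 m·K/W
Q' = ΔT/ΣR = (110 °C − 12.6 °C)/4.232 = 23.0 W/m

Q' = 23.0 W/m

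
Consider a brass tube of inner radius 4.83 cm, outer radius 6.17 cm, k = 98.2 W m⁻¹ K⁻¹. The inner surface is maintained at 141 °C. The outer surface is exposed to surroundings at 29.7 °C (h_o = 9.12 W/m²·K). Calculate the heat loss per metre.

Q' = 393 W/m

Series thermal resistances, inner to outer:
  R'_brass = ln(0.0617/0.0483)/(2πk) = 0.2449/(2π·98.2) = 3.968×10^-4 m·K/W
  R'_conv,out = 1/(2πr h) = 1/(2π·0.0617·9.12) = 0.2828 m·K/W
ΣR = 3.968×10^-4 + 0.2828 = 0.2832 m·K/W
Q' = ΔT/ΣR = (141 °C − 29.7 °C)/0.2832 = 393 W/m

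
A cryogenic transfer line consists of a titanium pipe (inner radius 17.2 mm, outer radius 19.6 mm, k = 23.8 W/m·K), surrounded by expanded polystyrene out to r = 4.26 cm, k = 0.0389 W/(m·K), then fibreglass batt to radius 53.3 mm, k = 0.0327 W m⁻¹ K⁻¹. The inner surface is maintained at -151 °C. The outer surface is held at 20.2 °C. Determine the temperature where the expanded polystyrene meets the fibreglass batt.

Resistance network (inner→outer):
  R'_titanium = ln(0.0196/0.0172)/(2πk) = 0.1306/(2π·23.8) = 8.735×10^-4 m·K/W
  R'_expanded polystyrene = ln(0.0426/0.0196)/(2πk) = 0.7763/(2π·0.0389) = 3.176 m·K/W
  R'_fibreglass batt = ln(0.0533/0.0426)/(2πk) = 0.2241/(2π·0.0327) = 1.091 m·K/W
ΣR = 8.735×10^-4 + 3.176 + 1.091 = 4.268 m·K/W
Q' = ΔT/ΣR = (-151 °C − 20.2 °C)/4.268 = -40.11 W/m
From the inner boundary to the expanded polystyrene/fibreglass batt interface, ΣR_partial = 3.177 m·K/W.
T_interface = T_in − Q'·ΣR_partial = -151 °C − (-40.11)(3.177) = -23.6 °C

T = -23.6 °C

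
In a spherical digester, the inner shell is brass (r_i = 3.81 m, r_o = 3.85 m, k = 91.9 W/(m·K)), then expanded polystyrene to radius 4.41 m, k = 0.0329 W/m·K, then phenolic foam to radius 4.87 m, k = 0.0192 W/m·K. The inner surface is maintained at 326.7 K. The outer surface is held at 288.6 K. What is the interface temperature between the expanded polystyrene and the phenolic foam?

Treat each layer as a resistance in series:
  R_brass = (1/3.81 − 1/3.85)/(4πk) = 0.002727/(4π·91.9) = 2.361×10^-6 K/W
  R_expanded polystyrene = (1/3.85 − 1/4.41)/(4πk) = 0.03298/(4π·0.0329) = 0.07978 K/W
  R_phenolic foam = (1/4.41 − 1/4.87)/(4πk) = 0.02142/(4π·0.0192) = 0.08877 K/W
ΣR = 2.361×10^-6 + 0.07978 + 0.08877 = 0.1686 K/W
Q = ΔT/ΣR = (326.7 K − 288.6 K)/0.1686 = 226.0 W
From the inner boundary to the expanded polystyrene/phenolic foam interface, ΣR_partial = 0.07978 K/W.
T_interface = T_in − Q·ΣR_partial = 326.7 K − (226.0)(0.07978) = 308.7 K

T = 308.7 K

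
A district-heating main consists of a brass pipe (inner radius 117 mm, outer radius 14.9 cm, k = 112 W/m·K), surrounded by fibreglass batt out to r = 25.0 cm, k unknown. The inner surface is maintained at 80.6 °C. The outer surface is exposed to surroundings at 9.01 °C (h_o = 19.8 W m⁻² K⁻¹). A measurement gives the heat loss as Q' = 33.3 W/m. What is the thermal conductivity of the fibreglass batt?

k = 0.0389 W/m·K

ΣR = ΔT/Q' = |80.6 − 9.01|/33.3 = 2.150 m·K/W
Known resistances:
  R'_brass = ln(0.149/0.117)/(2πk) = 0.2418/(2π·112) = 3.436×10^-4 m·K/W
  R'_conv,out = 1/(2πr h) = 1/(2π·0.250·19.8) = 0.03215 m·K/W
R_fibreglass batt = ΣR − ΣR_known = 2.150 − 0.03249 = 2.118 m·K/W
ln(r₂/r₁)/(2πk) = 2.118 ⇒ k = 0.5175/(2π·2.118) = 0.0389 W/m·K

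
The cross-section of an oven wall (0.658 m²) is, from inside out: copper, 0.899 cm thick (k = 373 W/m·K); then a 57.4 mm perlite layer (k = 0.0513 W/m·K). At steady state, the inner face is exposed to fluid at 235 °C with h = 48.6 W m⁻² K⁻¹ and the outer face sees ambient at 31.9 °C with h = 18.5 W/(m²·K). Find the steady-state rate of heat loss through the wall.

Resistance network (inner→outer):
  R_conv,in = 1/(hA) = 1/(48.6·0.658) = 0.03127 K/W
  R_copper = L/(kA) = 0.00899/(373·0.658) = 3.663×10^-5 K/W
  R_perlite = L/(kA) = 0.0574/(0.0513·0.658) = 1.700 K/W
  R_conv,out = 1/(hA) = 1/(18.5·0.658) = 0.08215 K/W
ΣR = 0.03127 + 3.663×10^-5 + 1.700 + 0.08215 = 1.813 K/W
Q = ΔT/ΣR = (235 °C − 31.9 °C)/1.813 = 112 W

Q = 112 W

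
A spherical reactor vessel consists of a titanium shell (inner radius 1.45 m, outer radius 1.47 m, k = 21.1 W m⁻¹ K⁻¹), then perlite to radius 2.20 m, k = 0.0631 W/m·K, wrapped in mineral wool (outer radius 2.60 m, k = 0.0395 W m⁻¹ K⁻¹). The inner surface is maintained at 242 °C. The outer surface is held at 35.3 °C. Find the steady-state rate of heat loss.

Q = 486 W

Series thermal resistances, inner to outer:
  R_titanium = (1/1.45 − 1/1.47)/(4πk) = 0.009383/(4π·21.1) = 3.539×10^-5 K/W
  R_perlite = (1/1.47 − 1/2.20)/(4πk) = 0.2257/(4π·0.0631) = 0.2847 K/W
  R_mineral wool = (1/2.20 − 1/2.60)/(4πk) = 0.06993/(4π·0.0395) = 0.1409 K/W
ΣR = 3.539×10^-5 + 0.2847 + 0.1409 = 0.4256 K/W
Q = ΔT/ΣR = (242 °C − 35.3 °C)/0.4256 = 486 W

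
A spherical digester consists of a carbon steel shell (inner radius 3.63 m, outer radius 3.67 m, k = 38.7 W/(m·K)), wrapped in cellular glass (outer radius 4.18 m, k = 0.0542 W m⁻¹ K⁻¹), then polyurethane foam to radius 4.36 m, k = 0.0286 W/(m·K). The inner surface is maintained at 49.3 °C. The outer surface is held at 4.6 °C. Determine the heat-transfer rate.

Treat each layer as a resistance in series:
  R_carbon steel = (1/3.63 − 1/3.67)/(4πk) = 0.003003/(4π·38.7) = 6.174×10^-6 K/W
  R_cellular glass = (1/3.67 − 1/4.18)/(4πk) = 0.03325/(4π·0.0542) = 0.04881 K/W
  R_polyurethane foam = (1/4.18 − 1/4.36)/(4πk) = 0.009877/(4π·0.0286) = 0.02748 K/W
ΣR = 6.174×10^-6 + 0.04881 + 0.02748 = 0.07630 K/W
Q = ΔT/ΣR = (49.3 °C − 4.6 °C)/0.07630 = 586 W

Q = 586 W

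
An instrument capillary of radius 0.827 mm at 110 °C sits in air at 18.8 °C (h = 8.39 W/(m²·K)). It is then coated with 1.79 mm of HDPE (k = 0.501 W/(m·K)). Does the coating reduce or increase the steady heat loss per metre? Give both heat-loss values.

Critical radius for a cylinder: r_cr = k/h = 0.0597 m = 5.97 cm.
Outer radius after coating: r₂ = 8.27×10^-4 + 0.00179 = 0.002617 m.
Since r₁ < r_cr and r₂ ≤ r_cr, the coating moves toward the maximum at r_cr — heat loss rises.
Bare: R = 1/(2πr₁h) = 22.94 m·K/W; Q = 91.2/22.94 = 3.98 W/m.
Coated: R = R_cond + R_conv = 7.615 m·K/W; Q = 91.2/7.615 = 12.0 W/m.

increases: 3.98 → 12.0 W/m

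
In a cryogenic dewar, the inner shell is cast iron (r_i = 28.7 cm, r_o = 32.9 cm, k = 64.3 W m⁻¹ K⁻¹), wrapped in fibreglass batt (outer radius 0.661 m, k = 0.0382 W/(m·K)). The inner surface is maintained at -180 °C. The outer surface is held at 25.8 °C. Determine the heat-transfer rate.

Series thermal resistances, inner to outer:
  R_cast iron = (1/0.287 − 1/0.329)/(4πk) = 0.4448/(4π·64.3) = 5.505×10^-4 K/W
  R_fibreglass batt = (1/0.329 − 1/0.661)/(4πk) = 1.527/(4π·0.0382) = 3.180 K/W
ΣR = 5.505×10^-4 + 3.180 = 3.181 K/W
Q = ΔT/ΣR = (-180 °C − 25.8 °C)/3.181 = -64.7 W
(Negative Q ⇒ heat flows inward; heat gain = 64.7 W.)

Q = 64.7 W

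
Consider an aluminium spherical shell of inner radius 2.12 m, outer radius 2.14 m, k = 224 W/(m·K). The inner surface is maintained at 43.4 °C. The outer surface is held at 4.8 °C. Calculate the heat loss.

Q = 24600 kW

Q = 4πk·ΔT/(1/r₁ − 1/r₂) = 4π × 224 × 38.6 / (1/2.12 − 1/2.14) = 2.46×10^7 W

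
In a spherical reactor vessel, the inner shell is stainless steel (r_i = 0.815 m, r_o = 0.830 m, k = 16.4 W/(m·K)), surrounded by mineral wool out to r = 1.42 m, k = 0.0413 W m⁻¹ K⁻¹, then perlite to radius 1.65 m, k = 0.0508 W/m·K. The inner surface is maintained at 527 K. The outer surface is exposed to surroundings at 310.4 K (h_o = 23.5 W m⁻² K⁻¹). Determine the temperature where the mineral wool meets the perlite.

T = 340.4 K

Series thermal resistances, inner to outer:
  R_stainless steel = (1/0.815 − 1/0.830)/(4πk) = 0.02217/(4π·16.4) = 1.076×10^-4 K/W
  R_mineral wool = (1/0.830 − 1/1.42)/(4πk) = 0.5006/(4π·0.0413) = 0.9646 K/W
  R_perlite = (1/1.42 − 1/1.65)/(4πk) = 0.09816/(4π·0.0508) = 0.1538 K/W
  R_conv,out = 1/(4πr²h) = 1/(4π·1.65²·23.5) = 0.001244 K/W
ΣR = 1.076×10^-4 + 0.9646 + 0.1538 + 0.001244 = 1.120 K/W
Q = ΔT/ΣR = (527 K − 310.4 K)/1.120 = 193.4 W
From the inner boundary to the mineral wool/perlite interface, ΣR_partial = 0.9647 K/W.
T_interface = T_in − Q·ΣR_partial = 527 K − (193.4)(0.9647) = 340.4 K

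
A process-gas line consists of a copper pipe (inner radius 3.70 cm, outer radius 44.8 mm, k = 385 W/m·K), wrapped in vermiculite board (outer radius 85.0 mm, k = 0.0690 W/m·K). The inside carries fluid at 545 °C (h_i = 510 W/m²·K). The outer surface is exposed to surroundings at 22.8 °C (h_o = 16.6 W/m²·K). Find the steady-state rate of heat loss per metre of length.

Treat each layer as a resistance in series:
  R'_conv,in = 1/(2πr h) = 1/(2π·0.0370·510) = 0.008434 m·K/W
  R'_copper = ln(0.0448/0.0370)/(2πk) = 0.1913/(2π·385) = 7.908×10^-5 m·K/W
  R'_vermiculite board = ln(0.0850/0.0448)/(2πk) = 0.6404/(2π·0.0690) = 1.477 m·K/W
  R'_conv,out = 1/(2πr h) = 1/(2π·0.0850·16.6) = 0.1128 m·K/W
ΣR = 0.008434 + 7.908×10^-5 + 1.477 + 0.1128 = 1.598 m·K/W
Q' = ΔT/ΣR = (545 °C − 22.8 °C)/1.598 = 327 W/m

Q' = 327 W/m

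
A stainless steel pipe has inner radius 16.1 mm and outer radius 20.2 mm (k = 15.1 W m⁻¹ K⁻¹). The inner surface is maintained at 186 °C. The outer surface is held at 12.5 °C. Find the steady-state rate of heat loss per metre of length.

Q' = 72.6 kW/m

Q' = 2πk·ΔT/ln(r₂/r₁) = 2π × 15.1 × 173.5 / ln(0.0202/0.0161) = 72600 W/m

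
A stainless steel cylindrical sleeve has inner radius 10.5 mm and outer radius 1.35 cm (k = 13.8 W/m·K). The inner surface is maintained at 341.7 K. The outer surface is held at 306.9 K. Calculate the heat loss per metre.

Q' = 2πk·ΔT/ln(r₂/r₁) = 2π × 13.8 × 34.8 / ln(0.0135/0.0105) = 12000 W/m

Q' = 12.0 kW/m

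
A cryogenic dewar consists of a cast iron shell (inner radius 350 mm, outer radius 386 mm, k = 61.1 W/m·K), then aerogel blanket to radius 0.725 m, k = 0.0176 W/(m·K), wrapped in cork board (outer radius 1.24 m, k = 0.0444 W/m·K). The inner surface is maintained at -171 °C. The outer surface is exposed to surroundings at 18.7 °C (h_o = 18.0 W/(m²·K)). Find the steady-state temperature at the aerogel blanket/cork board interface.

Treat each layer as a resistance in series:
  R_cast iron = (1/0.350 − 1/0.386)/(4πk) = 0.2665/(4π·61.1) = 3.471×10^-4 K/W
  R_aerogel blanket = (1/0.386 − 1/0.725)/(4πk) = 1.211/(4π·0.0176) = 5.477 K/W
  R_cork board = (1/0.725 − 1/1.24)/(4πk) = 0.5729/(4π·0.0444) = 1.027 K/W
  R_conv,out = 1/(4πr²h) = 1/(4π·1.24²·18.0) = 0.002875 K/W
ΣR = 3.471×10^-4 + 5.477 + 1.027 + 0.002875 = 6.507 K/W
Q = ΔT/ΣR = (-171 °C − 18.7 °C)/6.507 = -29.15 W
From the inner boundary to the aerogel blanket/cork board interface, ΣR_partial = 5.477 K/W.
T_interface = T_in − Q·ΣR_partial = -171 °C − (-29.15)(5.477) = -11.3 °C

T = -11.3 °C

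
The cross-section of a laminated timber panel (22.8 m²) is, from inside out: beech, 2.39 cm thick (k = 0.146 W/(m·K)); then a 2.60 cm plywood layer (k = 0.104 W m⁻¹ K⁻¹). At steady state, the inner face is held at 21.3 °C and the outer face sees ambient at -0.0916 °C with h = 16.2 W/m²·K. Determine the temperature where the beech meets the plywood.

Treat each layer as a resistance in series:
  R_beech = L/(kA) = 0.0239/(0.146·22.8) = 0.007180 K/W
  R_plywood = L/(kA) = 0.0260/(0.104·22.8) = 0.01096 K/W
  R_conv,out = 1/(hA) = 1/(16.2·22.8) = 0.002707 K/W
ΣR = 0.007180 + 0.01096 + 0.002707 = 0.02085 K/W
Q = ΔT/ΣR = (21.3 °C − -0.0916 °C)/0.02085 = 1026 W
From the inner boundary to the beech/plywood interface, ΣR_partial = 0.007180 K/W.
T_interface = T_in − Q·ΣR_partial = 21.3 °C − (1026)(0.007180) = 13.9 °C

T = 13.9 °C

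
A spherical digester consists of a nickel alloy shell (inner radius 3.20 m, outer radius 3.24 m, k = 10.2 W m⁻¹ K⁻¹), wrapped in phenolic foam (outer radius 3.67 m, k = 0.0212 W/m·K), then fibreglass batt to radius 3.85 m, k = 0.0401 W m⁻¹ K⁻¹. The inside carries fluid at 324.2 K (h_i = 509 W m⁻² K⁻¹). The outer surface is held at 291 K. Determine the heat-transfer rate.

Q = 206 W

Resistance network (inner→outer):
  R_conv,in = 1/(4πr²h) = 1/(4π·3.20²·509) = 1.527×10^-5 K/W
  R_nickel alloy = (1/3.20 − 1/3.24)/(4πk) = 0.003858/(4π·10.2) = 3.010×10^-5 K/W
  R_phenolic foam = (1/3.24 − 1/3.67)/(4πk) = 0.03616/(4π·0.0212) = 0.1357 K/W
  R_fibreglass batt = (1/3.67 − 1/3.85)/(4πk) = 0.01274/(4π·0.0401) = 0.02528 K/W
ΣR = 1.527×10^-5 + 3.010×10^-5 + 0.1357 + 0.02528 = 0.1610 K/W
Q = ΔT/ΣR = (324.2 K − 291 K)/0.1610 = 206 W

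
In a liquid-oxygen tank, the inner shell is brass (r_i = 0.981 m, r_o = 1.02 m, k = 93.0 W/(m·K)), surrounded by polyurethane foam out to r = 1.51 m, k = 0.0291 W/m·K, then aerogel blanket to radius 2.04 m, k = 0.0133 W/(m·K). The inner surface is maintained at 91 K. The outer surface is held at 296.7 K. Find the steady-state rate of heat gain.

Series thermal resistances, inner to outer:
  R_brass = (1/0.981 − 1/1.02)/(4πk) = 0.03898/(4π·93.0) = 3.335×10^-5 K/W
  R_polyurethane foam = (1/1.02 − 1/1.51)/(4πk) = 0.3181/(4π·0.0291) = 0.8700 K/W
  R_aerogel blanket = (1/1.51 − 1/2.04)/(4πk) = 0.1721/(4π·0.0133) = 1.029 K/W
ΣR = 3.335×10^-5 + 0.8700 + 1.029 = 1.899 K/W
Q = ΔT/ΣR = (91 K − 296.7 K)/1.899 = -108 W
(Negative Q ⇒ heat flows inward; heat gain = 108 W.)

Q = 108 W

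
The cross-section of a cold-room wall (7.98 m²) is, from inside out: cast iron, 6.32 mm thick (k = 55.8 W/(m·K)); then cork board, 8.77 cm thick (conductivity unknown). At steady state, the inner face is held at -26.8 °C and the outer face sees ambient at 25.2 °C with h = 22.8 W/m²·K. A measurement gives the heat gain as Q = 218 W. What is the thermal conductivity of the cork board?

ΣR = ΔT/Q = |-26.8 − 25.2|/218 = 0.2385 K/W
Known resistances:
  R_cast iron = L/(kA) = 0.00632/(55.8·7.98) = 1.419×10^-5 K/W
  R_conv,out = 1/(hA) = 1/(22.8·7.98) = 0.005496 K/W
R_cork board = ΣR − ΣR_known = 0.2385 − 0.005510 = 0.2330 K/W
L/(kA) = 0.2330 ⇒ k = 0.0877/(0.2330·7.98) = 0.0472 W/m·K

k = 0.0472 W/m·K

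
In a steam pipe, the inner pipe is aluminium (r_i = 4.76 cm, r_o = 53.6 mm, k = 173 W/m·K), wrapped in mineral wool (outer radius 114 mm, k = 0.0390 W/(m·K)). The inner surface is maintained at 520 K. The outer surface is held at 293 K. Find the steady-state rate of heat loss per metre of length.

Q' = 73.7 W/m

Series thermal resistances, inner to outer:
  R'_aluminium = ln(0.0536/0.0476)/(2πk) = 0.1187/(2π·173) = 1.092×10^-4 m·K/W
  R'_mineral wool = ln(0.114/0.0536)/(2πk) = 0.7546/(2π·0.0390) = 3.080 m·K/W
ΣR = 1.092×10^-4 + 3.080 = 3.080 m·K/W
Q' = ΔT/ΣR = (520 K − 293 K)/3.080 = 73.7 W/m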